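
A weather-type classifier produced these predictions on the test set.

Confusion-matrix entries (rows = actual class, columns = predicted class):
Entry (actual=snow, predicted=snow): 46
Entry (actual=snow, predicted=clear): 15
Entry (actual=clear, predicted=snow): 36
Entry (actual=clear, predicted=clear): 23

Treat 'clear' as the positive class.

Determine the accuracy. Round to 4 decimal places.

Accuracy = (TP+TN)/N = (23+46)/120 = 0.5750

0.5750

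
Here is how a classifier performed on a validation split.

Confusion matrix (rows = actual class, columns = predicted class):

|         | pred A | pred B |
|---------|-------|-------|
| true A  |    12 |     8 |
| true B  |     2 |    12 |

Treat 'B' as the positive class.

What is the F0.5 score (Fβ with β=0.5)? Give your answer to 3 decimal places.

0.638

Fβ = (1+β²)·TP / ((1+β²)·TP + β²·FN + FP), with β²=1/4
= 1.25·12 / (1.25·12 + 0.25·2 + 8) = 0.638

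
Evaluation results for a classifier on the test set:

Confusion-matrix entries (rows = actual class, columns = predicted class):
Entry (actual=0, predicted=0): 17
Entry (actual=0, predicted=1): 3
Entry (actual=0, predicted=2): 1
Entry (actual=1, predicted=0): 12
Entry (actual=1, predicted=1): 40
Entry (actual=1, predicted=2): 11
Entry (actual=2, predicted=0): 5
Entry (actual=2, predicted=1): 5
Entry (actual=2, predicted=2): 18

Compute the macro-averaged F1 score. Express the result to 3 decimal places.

0.653

Per-class F1 score (2·TP/(2·TP+FP+FN)):
  0: TP=17, FP=12+5=17, FN=3+1=4 → 34/55 = 0.6182
  1: TP=40, FP=3+5=8, FN=12+11=23 → 80/111 = 0.7207
  2: TP=18, FP=1+11=12, FN=5+5=10 → 36/58 = 0.6207
Macro-F1 score = mean = (0.6182 + 0.7207 + 0.6207) / 3 = 0.653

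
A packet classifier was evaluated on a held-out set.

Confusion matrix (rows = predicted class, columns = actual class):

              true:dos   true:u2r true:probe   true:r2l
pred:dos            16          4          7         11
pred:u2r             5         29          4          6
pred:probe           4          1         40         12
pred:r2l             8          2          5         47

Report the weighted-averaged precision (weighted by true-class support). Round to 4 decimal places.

0.6693

Per-class precision (TP/(TP+FP)):
  dos: TP=16, FP=4+7+11=22 → 16/38 = 0.42105
  u2r: TP=29, FP=5+4+6=15 → 29/44 = 0.65909
  probe: TP=40, FP=4+1+12=17 → 40/57 = 0.70175
  r2l: TP=47, FP=8+2+5=15 → 47/62 = 0.75806
Weighted-precision = Σ (supportᵢ/N)·precisionᵢ with N=201: (33/201)·0.42105 + (36/201)·0.65909 + (56/201)·0.70175 + (76/201)·0.75806 = 0.6693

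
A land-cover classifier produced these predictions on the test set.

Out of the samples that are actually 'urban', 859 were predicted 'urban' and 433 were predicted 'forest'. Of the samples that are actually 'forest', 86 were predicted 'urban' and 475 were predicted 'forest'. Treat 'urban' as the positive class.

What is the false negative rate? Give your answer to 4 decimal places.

0.3351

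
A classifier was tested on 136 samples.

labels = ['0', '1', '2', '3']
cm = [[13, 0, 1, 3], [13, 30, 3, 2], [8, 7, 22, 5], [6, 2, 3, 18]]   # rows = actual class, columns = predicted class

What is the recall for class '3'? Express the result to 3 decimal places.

0.621

Take TP from the diagonal, FP from the rest of the '3' prediction marginal, FN from the rest of the '3' actual marginal.
recall = TP/(TP+FN).
3: TP=18, FN=6+2+3=11 → 18/29 = 0.6207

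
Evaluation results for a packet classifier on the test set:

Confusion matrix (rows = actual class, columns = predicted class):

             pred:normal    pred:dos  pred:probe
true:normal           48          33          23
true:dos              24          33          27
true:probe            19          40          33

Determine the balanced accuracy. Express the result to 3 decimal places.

0.404

Balanced accuracy = mean of per-class recall.
  normal: recall = 48/104 = 0.4615
  dos: recall = 33/84 = 0.3929
  probe: recall = 33/92 = 0.3587
Mean = (0.4615 + 0.3929 + 0.3587) / 3 = 0.404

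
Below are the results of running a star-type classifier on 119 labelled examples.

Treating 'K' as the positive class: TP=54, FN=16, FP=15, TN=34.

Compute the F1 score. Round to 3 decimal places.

Precision = TP/(TP+FP) = 54/69 = 0.7826
Recall = TP/(TP+FN) = 54/70 = 0.7714
F1 = 2·TP/(2·TP+FP+FN) = 108/139 = 0.777

0.777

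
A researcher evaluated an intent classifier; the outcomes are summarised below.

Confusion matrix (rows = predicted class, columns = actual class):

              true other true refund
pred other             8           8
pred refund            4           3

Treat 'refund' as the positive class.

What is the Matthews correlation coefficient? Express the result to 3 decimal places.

MCC = (TP·TN − FP·FN) / √((TP+FP)(TP+FN)(TN+FP)(TN+FN))
Numerator = 3·8 − 4·8 = -8
Denominator = √(7·11·12·16) = √14784 = 121.5895
MCC = -8 / 121.5895 = -0.066

-0.066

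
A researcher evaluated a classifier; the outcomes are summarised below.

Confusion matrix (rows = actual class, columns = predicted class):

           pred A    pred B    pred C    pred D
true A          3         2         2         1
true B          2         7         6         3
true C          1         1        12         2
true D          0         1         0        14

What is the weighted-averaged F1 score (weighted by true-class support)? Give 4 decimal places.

Per-class F1 score (2·TP/(2·TP+FP+FN)):
  A: TP=3, FP=2+1+0=3, FN=2+2+1=5 → 6/14 = 0.42857
  B: TP=7, FP=2+1+1=4, FN=2+6+3=11 → 14/29 = 0.48276
  C: TP=12, FP=2+6+0=8, FN=1+1+2=4 → 24/36 = 0.66667
  D: TP=14, FP=1+3+2=6, FN=0+1+0=1 → 28/35 = 0.80000
Weighted-F1 score = Σ (supportᵢ/N)·F1 scoreᵢ with N=57: (8/57)·0.42857 + (18/57)·0.48276 + (16/57)·0.66667 + (15/57)·0.80000 = 0.6103

0.6103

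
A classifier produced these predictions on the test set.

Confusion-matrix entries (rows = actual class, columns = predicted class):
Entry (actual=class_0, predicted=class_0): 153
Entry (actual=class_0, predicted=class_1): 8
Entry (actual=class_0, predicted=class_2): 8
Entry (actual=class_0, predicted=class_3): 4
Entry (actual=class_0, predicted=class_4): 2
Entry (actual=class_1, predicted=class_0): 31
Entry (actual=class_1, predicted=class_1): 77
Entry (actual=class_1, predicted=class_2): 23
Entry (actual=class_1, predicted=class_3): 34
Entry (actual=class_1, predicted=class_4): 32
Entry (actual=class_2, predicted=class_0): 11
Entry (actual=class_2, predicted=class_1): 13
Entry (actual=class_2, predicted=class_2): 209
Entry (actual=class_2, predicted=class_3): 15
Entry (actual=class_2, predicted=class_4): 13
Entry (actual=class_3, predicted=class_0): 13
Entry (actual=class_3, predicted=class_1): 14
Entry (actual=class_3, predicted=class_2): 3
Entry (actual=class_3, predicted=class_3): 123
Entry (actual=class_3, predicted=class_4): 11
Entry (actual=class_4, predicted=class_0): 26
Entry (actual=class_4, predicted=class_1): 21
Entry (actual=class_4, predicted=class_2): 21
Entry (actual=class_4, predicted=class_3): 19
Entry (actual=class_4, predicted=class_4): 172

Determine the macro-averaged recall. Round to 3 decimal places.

0.696

Per-class recall (TP/(TP+FN)):
  class_0: TP=153, FN=8+8+4+2=22 → 153/175 = 0.8743
  class_1: TP=77, FN=31+23+34+32=120 → 77/197 = 0.3909
  class_2: TP=209, FN=11+13+15+13=52 → 209/261 = 0.8008
  class_3: TP=123, FN=13+14+3+11=41 → 123/164 = 0.7500
  class_4: TP=172, FN=26+21+21+19=87 → 172/259 = 0.6641
Macro-recall = mean = (0.8743 + 0.3909 + 0.8008 + 0.7500 + 0.6641) / 5 = 0.696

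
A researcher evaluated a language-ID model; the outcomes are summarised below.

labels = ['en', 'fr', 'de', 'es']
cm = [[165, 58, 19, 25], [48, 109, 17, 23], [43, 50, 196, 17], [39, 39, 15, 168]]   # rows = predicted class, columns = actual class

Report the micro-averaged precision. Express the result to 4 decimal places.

Micro-averaging pools counts across classes: ΣTP=638, ΣFP=393, ΣFN=393.
Micro-precision = TP/(TP+FP) on pooled counts = 0.6188 (equals overall accuracy in single-label multiclass).

0.6188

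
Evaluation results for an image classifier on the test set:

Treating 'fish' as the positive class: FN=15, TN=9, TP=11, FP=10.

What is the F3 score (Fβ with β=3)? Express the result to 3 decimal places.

Fβ = (1+β²)·TP / ((1+β²)·TP + β²·FN + FP), with β²=9
= 10·11 / (10·11 + 9·15 + 10) = 0.431

0.431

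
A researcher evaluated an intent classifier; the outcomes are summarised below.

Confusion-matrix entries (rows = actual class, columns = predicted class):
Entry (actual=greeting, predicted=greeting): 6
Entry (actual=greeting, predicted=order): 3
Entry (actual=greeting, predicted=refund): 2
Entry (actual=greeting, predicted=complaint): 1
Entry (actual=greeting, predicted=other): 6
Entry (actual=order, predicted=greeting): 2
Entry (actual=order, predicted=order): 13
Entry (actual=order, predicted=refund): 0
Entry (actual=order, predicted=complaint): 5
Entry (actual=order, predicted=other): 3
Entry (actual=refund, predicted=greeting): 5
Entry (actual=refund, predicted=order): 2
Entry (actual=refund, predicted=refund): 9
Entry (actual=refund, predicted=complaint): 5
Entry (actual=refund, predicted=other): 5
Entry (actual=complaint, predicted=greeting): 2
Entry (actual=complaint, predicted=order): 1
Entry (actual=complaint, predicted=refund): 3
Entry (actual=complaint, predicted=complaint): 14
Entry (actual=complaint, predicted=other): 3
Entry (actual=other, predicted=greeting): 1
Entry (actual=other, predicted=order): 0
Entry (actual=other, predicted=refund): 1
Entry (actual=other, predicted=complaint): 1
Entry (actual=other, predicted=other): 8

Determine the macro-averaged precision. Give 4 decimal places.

Per-class precision (TP/(TP+FP)):
  greeting: TP=6, FP=2+5+2+1=10 → 6/16 = 0.37500
  order: TP=13, FP=3+2+1+0=6 → 13/19 = 0.68421
  refund: TP=9, FP=2+0+3+1=6 → 9/15 = 0.60000
  complaint: TP=14, FP=1+5+5+1=12 → 14/26 = 0.53846
  other: TP=8, FP=6+3+5+3=17 → 8/25 = 0.32000
Macro-precision = mean = (0.37500 + 0.68421 + 0.60000 + 0.53846 + 0.32000) / 5 = 0.5035

0.5035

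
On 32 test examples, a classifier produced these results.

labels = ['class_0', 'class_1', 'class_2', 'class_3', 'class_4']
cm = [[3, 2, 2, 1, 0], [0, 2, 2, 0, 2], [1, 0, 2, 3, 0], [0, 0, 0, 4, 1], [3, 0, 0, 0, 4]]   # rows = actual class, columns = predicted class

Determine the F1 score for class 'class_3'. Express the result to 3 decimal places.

0.615

One-vs-rest for 'class_3': TP = diagonal; FP = other classes predicted 'class_3'; FN = 'class_3' predicted as other.
F1 score = 2·TP/(2·TP+FP+FN).
class_3: TP=4, FP=1+0+3+0=4, FN=0+0+0+1=1 → 8/13 = 0.6154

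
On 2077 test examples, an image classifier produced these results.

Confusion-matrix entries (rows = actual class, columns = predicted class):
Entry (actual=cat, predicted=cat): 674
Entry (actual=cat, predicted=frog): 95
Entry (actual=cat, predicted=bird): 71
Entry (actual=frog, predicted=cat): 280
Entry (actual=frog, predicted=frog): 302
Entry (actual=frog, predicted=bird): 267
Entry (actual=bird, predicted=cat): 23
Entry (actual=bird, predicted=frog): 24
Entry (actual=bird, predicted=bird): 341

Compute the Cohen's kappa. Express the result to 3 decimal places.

Observed agreement pₒ = trace/N = 1317/2077 = 0.6341
Expected agreement pₑ = Σ (rowᵢ·colᵢ)/N² = (840·977 + 849·421 + 388·679)/2077² = 0.3342
κ = (pₒ − pₑ)/(1 − pₑ) = (0.6341 − 0.3342)/(1 − 0.3342) = 0.450

0.450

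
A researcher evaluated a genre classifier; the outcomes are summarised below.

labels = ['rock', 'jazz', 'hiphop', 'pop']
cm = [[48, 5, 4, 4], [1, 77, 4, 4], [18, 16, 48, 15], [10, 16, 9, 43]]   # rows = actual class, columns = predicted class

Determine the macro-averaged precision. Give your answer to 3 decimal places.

0.672

Per-class precision (TP/(TP+FP)):
  rock: TP=48, FP=1+18+10=29 → 48/77 = 0.6234
  jazz: TP=77, FP=5+16+16=37 → 77/114 = 0.6754
  hiphop: TP=48, FP=4+4+9=17 → 48/65 = 0.7385
  pop: TP=43, FP=4+4+15=23 → 43/66 = 0.6515
Macro-precision = mean = (0.6234 + 0.6754 + 0.7385 + 0.6515) / 4 = 0.672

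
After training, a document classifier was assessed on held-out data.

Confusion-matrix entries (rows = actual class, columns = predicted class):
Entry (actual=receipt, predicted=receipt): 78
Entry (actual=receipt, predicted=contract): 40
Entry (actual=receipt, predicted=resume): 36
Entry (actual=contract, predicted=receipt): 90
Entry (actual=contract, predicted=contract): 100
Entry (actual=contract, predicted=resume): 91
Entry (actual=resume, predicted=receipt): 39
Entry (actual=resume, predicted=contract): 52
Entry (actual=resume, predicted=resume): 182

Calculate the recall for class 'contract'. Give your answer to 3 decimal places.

0.356

Treat 'contract' as positive and all other classes as negative.
recall = TP/(TP+FN).
contract: TP=100, FN=90+91=181 → 100/281 = 0.3559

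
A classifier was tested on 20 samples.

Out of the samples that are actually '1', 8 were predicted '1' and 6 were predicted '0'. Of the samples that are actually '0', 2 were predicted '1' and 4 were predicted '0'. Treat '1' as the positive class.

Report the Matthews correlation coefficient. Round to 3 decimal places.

0.218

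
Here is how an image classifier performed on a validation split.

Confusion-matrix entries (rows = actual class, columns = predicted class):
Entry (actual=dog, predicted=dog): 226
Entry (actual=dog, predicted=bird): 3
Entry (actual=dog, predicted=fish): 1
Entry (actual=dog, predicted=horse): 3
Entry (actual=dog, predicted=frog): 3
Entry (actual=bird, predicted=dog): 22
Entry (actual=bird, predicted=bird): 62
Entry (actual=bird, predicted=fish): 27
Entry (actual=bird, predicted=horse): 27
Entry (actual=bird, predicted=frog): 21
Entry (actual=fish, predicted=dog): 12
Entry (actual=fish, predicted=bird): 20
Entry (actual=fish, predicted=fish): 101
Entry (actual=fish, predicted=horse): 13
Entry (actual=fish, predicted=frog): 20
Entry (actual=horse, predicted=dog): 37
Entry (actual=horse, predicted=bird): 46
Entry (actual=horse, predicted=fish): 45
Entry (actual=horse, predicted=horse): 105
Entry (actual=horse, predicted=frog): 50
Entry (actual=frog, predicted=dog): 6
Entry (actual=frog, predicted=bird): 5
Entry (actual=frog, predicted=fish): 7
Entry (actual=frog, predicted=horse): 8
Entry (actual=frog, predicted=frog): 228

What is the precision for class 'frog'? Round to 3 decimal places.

0.708

precision = TP/(TP+FP).
frog: TP=228, FP=3+21+20+50=94 → 228/322 = 0.7081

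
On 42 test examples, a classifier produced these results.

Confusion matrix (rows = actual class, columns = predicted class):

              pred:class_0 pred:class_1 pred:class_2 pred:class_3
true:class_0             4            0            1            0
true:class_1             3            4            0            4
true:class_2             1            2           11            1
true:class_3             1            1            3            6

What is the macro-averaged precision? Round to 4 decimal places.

Per-class precision (TP/(TP+FP)):
  class_0: TP=4, FP=3+1+1=5 → 4/9 = 0.44444
  class_1: TP=4, FP=0+2+1=3 → 4/7 = 0.57143
  class_2: TP=11, FP=1+0+3=4 → 11/15 = 0.73333
  class_3: TP=6, FP=0+4+1=5 → 6/11 = 0.54545
Macro-precision = mean = (0.44444 + 0.57143 + 0.73333 + 0.54545) / 4 = 0.5737

0.5737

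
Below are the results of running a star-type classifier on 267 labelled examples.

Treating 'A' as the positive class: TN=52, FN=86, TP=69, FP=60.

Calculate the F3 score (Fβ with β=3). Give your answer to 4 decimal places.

Fβ = (1+β²)·TP / ((1+β²)·TP + β²·FN + FP), with β²=9
= 10·69 / (10·69 + 9·86 + 60) = 0.4528

0.4528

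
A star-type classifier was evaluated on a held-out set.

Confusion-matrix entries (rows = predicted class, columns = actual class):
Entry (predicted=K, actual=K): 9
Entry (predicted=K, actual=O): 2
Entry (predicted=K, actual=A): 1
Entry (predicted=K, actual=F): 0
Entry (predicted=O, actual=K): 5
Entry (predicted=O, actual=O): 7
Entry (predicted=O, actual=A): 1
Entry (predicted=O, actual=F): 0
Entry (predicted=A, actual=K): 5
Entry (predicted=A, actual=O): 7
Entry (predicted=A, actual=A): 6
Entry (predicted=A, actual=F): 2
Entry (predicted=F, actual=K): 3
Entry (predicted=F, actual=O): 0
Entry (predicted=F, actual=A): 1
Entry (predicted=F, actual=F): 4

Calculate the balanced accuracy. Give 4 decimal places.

0.5450

Balanced accuracy = mean of per-class recall.
  K: recall = 9/22 = 0.40909
  O: recall = 7/16 = 0.43750
  A: recall = 6/9 = 0.66667
  F: recall = 4/6 = 0.66667
Mean = (0.40909 + 0.43750 + 0.66667 + 0.66667) / 4 = 0.5450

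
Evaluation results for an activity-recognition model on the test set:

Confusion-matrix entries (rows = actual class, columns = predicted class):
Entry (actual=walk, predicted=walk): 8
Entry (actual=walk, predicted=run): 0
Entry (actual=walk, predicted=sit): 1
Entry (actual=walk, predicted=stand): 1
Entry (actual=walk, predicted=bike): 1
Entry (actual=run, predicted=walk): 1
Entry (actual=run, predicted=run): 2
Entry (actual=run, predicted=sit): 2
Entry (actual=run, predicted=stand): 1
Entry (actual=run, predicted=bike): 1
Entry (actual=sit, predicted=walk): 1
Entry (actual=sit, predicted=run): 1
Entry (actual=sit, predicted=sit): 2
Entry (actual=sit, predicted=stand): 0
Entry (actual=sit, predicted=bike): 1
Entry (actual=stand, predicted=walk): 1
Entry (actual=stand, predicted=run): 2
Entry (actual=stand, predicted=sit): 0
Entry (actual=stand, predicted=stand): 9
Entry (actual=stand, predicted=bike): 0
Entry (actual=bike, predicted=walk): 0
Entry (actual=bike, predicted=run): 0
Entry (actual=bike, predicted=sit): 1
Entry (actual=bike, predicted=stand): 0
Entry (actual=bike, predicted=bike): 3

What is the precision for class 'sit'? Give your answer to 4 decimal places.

Take TP from the diagonal, FP from the rest of the 'sit' prediction marginal, FN from the rest of the 'sit' actual marginal.
precision = TP/(TP+FP).
sit: TP=2, FP=1+2+0+1=4 → 2/6 = 0.33333

0.3333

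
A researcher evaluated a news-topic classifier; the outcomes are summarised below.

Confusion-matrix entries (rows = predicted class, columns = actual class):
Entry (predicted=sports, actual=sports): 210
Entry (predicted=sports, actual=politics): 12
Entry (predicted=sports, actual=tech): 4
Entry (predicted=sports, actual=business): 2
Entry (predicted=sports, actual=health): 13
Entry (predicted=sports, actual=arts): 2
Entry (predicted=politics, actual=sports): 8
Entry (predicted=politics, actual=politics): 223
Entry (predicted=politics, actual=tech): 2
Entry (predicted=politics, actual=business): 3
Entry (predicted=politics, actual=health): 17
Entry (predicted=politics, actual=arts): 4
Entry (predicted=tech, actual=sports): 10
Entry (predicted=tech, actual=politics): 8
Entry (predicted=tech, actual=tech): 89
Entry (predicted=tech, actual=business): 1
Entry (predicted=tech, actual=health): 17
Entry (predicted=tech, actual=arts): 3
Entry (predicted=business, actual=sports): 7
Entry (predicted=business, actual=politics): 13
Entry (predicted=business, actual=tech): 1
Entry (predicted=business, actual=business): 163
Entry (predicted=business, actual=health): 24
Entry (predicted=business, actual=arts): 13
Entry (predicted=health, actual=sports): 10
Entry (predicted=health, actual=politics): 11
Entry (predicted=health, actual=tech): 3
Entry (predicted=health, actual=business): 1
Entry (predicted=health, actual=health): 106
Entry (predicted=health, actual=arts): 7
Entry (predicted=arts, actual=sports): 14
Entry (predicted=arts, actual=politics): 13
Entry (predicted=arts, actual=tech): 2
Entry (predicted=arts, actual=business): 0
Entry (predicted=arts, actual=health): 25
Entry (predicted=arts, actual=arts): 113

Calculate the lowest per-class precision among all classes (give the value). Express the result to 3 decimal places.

Per-class precision (TP/(TP+FP)):
  sports: TP=210, FP=12+4+2+13+2=33 → 210/243 = 0.8642
  politics: TP=223, FP=8+2+3+17+4=34 → 223/257 = 0.8677
  tech: TP=89, FP=10+8+1+17+3=39 → 89/128 = 0.6953
  business: TP=163, FP=7+13+1+24+13=58 → 163/221 = 0.7376
  health: TP=106, FP=10+11+3+1+7=32 → 106/138 = 0.7681
  arts: TP=113, FP=14+13+2+0+25=54 → 113/167 = 0.6766
Lowest is class 'arts' with precision = 0.677.

0.677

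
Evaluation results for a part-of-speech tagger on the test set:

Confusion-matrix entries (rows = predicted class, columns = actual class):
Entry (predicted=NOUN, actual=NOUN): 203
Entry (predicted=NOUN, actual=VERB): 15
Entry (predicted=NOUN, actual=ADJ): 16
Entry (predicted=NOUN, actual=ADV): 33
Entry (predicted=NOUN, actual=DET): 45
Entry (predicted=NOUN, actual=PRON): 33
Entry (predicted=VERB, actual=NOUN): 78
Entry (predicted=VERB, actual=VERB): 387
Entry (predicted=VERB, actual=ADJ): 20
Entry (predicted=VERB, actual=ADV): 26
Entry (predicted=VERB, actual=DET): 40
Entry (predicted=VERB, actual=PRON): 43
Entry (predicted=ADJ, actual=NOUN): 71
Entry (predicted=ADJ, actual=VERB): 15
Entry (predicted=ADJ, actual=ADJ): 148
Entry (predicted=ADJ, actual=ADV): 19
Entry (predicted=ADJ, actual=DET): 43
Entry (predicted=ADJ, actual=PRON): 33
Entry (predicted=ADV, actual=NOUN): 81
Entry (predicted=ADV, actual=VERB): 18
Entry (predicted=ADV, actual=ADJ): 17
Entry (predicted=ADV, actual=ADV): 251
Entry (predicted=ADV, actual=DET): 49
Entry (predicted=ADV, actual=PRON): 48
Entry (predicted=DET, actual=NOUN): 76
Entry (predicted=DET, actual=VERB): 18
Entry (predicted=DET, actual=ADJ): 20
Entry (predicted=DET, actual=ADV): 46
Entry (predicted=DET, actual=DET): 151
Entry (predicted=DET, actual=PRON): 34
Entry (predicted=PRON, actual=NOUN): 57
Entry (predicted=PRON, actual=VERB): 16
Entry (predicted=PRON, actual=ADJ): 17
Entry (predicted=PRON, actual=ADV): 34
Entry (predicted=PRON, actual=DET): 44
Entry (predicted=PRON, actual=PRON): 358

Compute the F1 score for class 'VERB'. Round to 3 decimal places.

0.728

One-vs-rest for 'VERB': TP = diagonal; FP = other classes predicted 'VERB'; FN = 'VERB' predicted as other.
F1 score = 2·TP/(2·TP+FP+FN).
VERB: TP=387, FP=78+20+26+40+43=207, FN=15+15+18+18+16=82 → 774/1063 = 0.7281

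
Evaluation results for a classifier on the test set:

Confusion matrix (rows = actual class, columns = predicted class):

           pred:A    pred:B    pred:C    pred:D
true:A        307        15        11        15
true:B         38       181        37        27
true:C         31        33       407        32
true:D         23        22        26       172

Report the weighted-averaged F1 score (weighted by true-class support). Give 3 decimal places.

Per-class F1 score (2·TP/(2·TP+FP+FN)):
  A: TP=307, FP=38+31+23=92, FN=15+11+15=41 → 614/747 = 0.8220
  B: TP=181, FP=15+33+22=70, FN=38+37+27=102 → 362/534 = 0.6779
  C: TP=407, FP=11+37+26=74, FN=31+33+32=96 → 814/984 = 0.8272
  D: TP=172, FP=15+27+32=74, FN=23+22+26=71 → 344/489 = 0.7035
Weighted-F1 score = Σ (supportᵢ/N)·F1 scoreᵢ with N=1377: (348/1377)·0.8220 + (283/1377)·0.6779 + (503/1377)·0.8272 + (243/1377)·0.7035 = 0.773

0.773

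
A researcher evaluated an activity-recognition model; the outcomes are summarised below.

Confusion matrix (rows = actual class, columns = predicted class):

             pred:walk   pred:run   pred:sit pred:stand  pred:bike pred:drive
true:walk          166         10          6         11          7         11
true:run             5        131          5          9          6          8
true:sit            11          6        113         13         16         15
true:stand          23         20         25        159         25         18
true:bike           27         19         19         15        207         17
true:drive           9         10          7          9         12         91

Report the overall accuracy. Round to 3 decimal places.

0.688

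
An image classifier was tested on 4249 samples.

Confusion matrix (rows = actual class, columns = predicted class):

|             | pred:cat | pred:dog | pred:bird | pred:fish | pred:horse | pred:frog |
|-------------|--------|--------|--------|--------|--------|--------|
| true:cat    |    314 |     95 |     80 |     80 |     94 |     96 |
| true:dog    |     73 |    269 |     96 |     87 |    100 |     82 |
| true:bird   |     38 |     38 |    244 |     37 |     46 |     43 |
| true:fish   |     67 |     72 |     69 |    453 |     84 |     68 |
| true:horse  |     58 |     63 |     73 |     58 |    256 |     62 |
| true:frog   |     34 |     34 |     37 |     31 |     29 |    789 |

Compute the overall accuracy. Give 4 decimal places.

0.5472

Accuracy = trace / total = (314+269+244+453+256+789=2325) / 4249 = 2325/4249 = 0.5472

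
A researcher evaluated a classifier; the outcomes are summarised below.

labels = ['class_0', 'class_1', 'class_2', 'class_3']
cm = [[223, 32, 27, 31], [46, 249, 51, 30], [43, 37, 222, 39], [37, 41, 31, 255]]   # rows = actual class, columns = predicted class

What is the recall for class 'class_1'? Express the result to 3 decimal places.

0.662

Treat 'class_1' as positive and all other classes as negative.
recall = TP/(TP+FN).
class_1: TP=249, FN=46+51+30=127 → 249/376 = 0.6622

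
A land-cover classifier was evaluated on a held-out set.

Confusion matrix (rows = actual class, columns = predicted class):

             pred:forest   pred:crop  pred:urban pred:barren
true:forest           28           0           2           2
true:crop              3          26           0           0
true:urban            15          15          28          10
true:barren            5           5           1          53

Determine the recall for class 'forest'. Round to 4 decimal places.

Treat 'forest' as positive and all other classes as negative.
recall = TP/(TP+FN).
forest: TP=28, FN=0+2+2=4 → 28/32 = 0.87500

0.8750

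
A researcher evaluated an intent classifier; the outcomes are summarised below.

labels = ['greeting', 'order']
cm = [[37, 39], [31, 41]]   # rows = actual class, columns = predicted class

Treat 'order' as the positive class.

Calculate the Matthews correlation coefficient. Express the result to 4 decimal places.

0.0565

MCC = (TP·TN − FP·FN) / √((TP+FP)(TP+FN)(TN+FP)(TN+FN))
Numerator = 41·37 − 39·31 = 308
Denominator = √(80·72·76·68) = √29767680 = 5455.9765
MCC = 308 / 5455.9765 = 0.0565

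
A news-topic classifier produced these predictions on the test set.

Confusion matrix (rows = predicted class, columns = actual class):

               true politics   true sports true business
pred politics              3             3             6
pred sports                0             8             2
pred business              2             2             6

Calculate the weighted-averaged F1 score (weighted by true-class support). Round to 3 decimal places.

Per-class F1 score (2·TP/(2·TP+FP+FN)):
  politics: TP=3, FP=3+6=9, FN=0+2=2 → 6/17 = 0.3529
  sports: TP=8, FP=0+2=2, FN=3+2=5 → 16/23 = 0.6957
  business: TP=6, FP=2+2=4, FN=6+2=8 → 12/24 = 0.5000
Weighted-F1 score = Σ (supportᵢ/N)·F1 scoreᵢ with N=32: (5/32)·0.3529 + (13/32)·0.6957 + (14/32)·0.5000 = 0.557

0.557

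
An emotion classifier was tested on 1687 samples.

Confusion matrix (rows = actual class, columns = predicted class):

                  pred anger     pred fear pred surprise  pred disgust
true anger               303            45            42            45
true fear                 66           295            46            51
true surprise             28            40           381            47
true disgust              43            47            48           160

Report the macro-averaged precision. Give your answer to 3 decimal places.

0.661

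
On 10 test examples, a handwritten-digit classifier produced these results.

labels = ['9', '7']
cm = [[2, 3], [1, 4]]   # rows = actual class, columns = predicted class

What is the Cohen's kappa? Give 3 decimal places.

Observed agreement pₒ = trace/N = 6/10 = 0.6000
Expected agreement pₑ = Σ (rowᵢ·colᵢ)/N² = (5·3 + 5·7)/10² = 0.5000
κ = (pₒ − pₑ)/(1 − pₑ) = (0.6000 − 0.5000)/(1 − 0.5000) = 0.200

0.200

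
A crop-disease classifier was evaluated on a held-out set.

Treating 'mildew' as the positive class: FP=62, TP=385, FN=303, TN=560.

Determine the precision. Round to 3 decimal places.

0.861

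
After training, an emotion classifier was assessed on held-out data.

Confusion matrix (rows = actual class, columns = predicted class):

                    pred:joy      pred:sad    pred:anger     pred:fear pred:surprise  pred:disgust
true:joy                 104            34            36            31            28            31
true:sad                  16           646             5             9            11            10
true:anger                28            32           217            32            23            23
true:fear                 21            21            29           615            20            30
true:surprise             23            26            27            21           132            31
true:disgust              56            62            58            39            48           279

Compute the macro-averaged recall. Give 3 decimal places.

Per-class recall (TP/(TP+FN)):
  joy: TP=104, FN=34+36+31+28+31=160 → 104/264 = 0.3939
  sad: TP=646, FN=16+5+9+11+10=51 → 646/697 = 0.9268
  anger: TP=217, FN=28+32+32+23+23=138 → 217/355 = 0.6113
  fear: TP=615, FN=21+21+29+20+30=121 → 615/736 = 0.8356
  surprise: TP=132, FN=23+26+27+21+31=128 → 132/260 = 0.5077
  disgust: TP=279, FN=56+62+58+39+48=263 → 279/542 = 0.5148
Macro-recall = mean = (0.3939 + 0.9268 + 0.6113 + 0.8356 + 0.5077 + 0.5148) / 6 = 0.632

0.632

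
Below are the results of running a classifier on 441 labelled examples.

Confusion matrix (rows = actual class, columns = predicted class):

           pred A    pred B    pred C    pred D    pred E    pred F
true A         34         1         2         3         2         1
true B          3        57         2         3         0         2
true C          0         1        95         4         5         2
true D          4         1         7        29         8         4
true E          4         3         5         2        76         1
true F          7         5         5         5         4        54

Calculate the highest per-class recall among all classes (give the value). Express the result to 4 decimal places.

0.8879

Per-class recall (TP/(TP+FN)):
  A: TP=34, FN=1+2+3+2+1=9 → 34/43 = 0.79070
  B: TP=57, FN=3+2+3+0+2=10 → 57/67 = 0.85075
  C: TP=95, FN=0+1+4+5+2=12 → 95/107 = 0.88785
  D: TP=29, FN=4+1+7+8+4=24 → 29/53 = 0.54717
  E: TP=76, FN=4+3+5+2+1=15 → 76/91 = 0.83516
  F: TP=54, FN=7+5+5+5+4=26 → 54/80 = 0.67500
Highest is class 'C' with recall = 0.8879.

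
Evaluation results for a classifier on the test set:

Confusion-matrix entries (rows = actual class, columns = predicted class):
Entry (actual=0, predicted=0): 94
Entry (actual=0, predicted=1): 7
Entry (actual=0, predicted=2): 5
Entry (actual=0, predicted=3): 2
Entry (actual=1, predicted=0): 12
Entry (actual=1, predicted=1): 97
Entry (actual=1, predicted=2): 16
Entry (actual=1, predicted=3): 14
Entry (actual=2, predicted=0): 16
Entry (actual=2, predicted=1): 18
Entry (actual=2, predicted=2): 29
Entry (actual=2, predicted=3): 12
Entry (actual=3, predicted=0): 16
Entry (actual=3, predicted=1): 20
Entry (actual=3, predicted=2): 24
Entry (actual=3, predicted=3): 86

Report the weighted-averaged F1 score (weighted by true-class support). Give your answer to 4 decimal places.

0.6502

Per-class F1 score (2·TP/(2·TP+FP+FN)):
  0: TP=94, FP=12+16+16=44, FN=7+5+2=14 → 188/246 = 0.76423
  1: TP=97, FP=7+18+20=45, FN=12+16+14=42 → 194/281 = 0.69039
  2: TP=29, FP=5+16+24=45, FN=16+18+12=46 → 58/149 = 0.38926
  3: TP=86, FP=2+14+12=28, FN=16+20+24=60 → 172/260 = 0.66154
Weighted-F1 score = Σ (supportᵢ/N)·F1 scoreᵢ with N=468: (108/468)·0.76423 + (139/468)·0.69039 + (75/468)·0.38926 + (146/468)·0.66154 = 0.6502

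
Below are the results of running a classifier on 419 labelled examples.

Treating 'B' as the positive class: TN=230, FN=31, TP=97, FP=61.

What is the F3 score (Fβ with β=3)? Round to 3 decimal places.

0.740

Fβ = (1+β²)·TP / ((1+β²)·TP + β²·FN + FP), with β²=9
= 10·97 / (10·97 + 9·31 + 61) = 0.740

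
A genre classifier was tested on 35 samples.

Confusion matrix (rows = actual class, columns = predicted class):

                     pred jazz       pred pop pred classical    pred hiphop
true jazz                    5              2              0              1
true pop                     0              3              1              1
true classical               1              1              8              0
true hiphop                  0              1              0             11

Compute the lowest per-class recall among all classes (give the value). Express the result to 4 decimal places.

Per-class recall (TP/(TP+FN)):
  jazz: TP=5, FN=2+0+1=3 → 5/8 = 0.62500
  pop: TP=3, FN=0+1+1=2 → 3/5 = 0.60000
  classical: TP=8, FN=1+1+0=2 → 8/10 = 0.80000
  hiphop: TP=11, FN=0+1+0=1 → 11/12 = 0.91667
Lowest is class 'pop' with recall = 0.6000.

0.6000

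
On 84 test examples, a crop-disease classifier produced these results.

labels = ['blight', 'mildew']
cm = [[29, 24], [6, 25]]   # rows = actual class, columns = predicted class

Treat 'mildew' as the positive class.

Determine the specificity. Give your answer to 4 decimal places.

0.5472

Specificity = TN/(TN+FP) = 29/(29+24) = 0.5472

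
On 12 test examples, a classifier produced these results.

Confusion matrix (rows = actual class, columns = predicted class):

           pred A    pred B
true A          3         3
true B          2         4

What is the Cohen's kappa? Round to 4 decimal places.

0.1667

Observed agreement pₒ = trace/N = 7/12 = 0.58333
Expected agreement pₑ = Σ (rowᵢ·colᵢ)/N² = (6·5 + 6·7)/12² = 0.50000
κ = (pₒ − pₑ)/(1 − pₑ) = (0.58333 − 0.50000)/(1 − 0.50000) = 0.1667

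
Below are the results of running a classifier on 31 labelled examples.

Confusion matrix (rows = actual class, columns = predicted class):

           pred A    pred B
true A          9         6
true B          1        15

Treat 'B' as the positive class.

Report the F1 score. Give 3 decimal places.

Precision = TP/(TP+FP) = 15/21 = 0.7143
Recall = TP/(TP+FN) = 15/16 = 0.9375
F1 = 2·TP/(2·TP+FP+FN) = 30/37 = 0.811

0.811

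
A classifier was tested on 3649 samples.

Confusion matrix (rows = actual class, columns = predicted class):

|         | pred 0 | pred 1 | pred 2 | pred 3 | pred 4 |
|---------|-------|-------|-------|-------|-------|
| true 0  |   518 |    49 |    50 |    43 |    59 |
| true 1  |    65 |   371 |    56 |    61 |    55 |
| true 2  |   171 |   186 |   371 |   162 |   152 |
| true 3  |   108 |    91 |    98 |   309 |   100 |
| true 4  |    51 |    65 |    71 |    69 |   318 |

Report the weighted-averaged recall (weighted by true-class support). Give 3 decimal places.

0.517

Per-class recall (TP/(TP+FN)):
  0: TP=518, FN=49+50+43+59=201 → 518/719 = 0.7204
  1: TP=371, FN=65+56+61+55=237 → 371/608 = 0.6102
  2: TP=371, FN=171+186+162+152=671 → 371/1042 = 0.3560
  3: TP=309, FN=108+91+98+100=397 → 309/706 = 0.4377
  4: TP=318, FN=51+65+71+69=256 → 318/574 = 0.5540
Weighted-recall = Σ (supportᵢ/N)·recallᵢ with N=3649: (719/3649)·0.7204 + (608/3649)·0.6102 + (1042/3649)·0.3560 + (706/3649)·0.4377 + (574/3649)·0.5540 = 0.517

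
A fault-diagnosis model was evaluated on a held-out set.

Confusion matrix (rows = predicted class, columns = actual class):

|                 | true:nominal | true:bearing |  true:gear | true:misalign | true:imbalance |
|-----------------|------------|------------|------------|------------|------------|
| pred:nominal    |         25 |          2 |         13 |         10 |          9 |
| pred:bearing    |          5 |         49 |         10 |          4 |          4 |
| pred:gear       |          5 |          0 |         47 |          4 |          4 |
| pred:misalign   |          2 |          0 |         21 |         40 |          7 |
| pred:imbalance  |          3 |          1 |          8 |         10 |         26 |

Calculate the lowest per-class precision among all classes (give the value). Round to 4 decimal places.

Per-class precision (TP/(TP+FP)):
  nominal: TP=25, FP=2+13+10+9=34 → 25/59 = 0.42373
  bearing: TP=49, FP=5+10+4+4=23 → 49/72 = 0.68056
  gear: TP=47, FP=5+0+4+4=13 → 47/60 = 0.78333
  misalign: TP=40, FP=2+0+21+7=30 → 40/70 = 0.57143
  imbalance: TP=26, FP=3+1+8+10=22 → 26/48 = 0.54167
Lowest is class 'nominal' with precision = 0.4237.

0.4237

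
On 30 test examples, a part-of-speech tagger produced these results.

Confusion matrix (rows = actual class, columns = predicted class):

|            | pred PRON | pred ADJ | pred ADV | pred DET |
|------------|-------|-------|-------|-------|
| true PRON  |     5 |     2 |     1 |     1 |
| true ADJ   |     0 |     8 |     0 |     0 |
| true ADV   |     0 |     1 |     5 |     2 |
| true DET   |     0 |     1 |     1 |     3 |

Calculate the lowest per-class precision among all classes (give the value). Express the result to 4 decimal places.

Per-class precision (TP/(TP+FP)):
  PRON: TP=5, FP=0+0+0=0 → 5/5 = 1.00000
  ADJ: TP=8, FP=2+1+1=4 → 8/12 = 0.66667
  ADV: TP=5, FP=1+0+1=2 → 5/7 = 0.71429
  DET: TP=3, FP=1+0+2=3 → 3/6 = 0.50000
Lowest is class 'DET' with precision = 0.5000.

0.5000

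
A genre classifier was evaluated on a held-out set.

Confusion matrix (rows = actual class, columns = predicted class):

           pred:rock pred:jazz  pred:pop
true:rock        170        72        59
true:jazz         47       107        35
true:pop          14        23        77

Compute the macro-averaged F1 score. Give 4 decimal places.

0.5756

Per-class F1 score (2·TP/(2·TP+FP+FN)):
  rock: TP=170, FP=47+14=61, FN=72+59=131 → 340/532 = 0.63910
  jazz: TP=107, FP=72+23=95, FN=47+35=82 → 214/391 = 0.54731
  pop: TP=77, FP=59+35=94, FN=14+23=37 → 154/285 = 0.54035
Macro-F1 score = mean = (0.63910 + 0.54731 + 0.54035) / 3 = 0.5756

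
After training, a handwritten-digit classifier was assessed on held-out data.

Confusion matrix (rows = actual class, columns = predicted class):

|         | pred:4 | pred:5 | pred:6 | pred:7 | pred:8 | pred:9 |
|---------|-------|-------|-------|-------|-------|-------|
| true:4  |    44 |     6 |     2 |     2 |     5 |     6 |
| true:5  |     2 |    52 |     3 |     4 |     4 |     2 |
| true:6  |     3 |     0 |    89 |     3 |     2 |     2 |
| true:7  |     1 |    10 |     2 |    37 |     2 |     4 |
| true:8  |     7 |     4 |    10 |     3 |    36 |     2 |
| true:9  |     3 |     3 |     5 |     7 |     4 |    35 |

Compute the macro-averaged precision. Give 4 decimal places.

0.7091

Per-class precision (TP/(TP+FP)):
  4: TP=44, FP=2+3+1+7+3=16 → 44/60 = 0.73333
  5: TP=52, FP=6+0+10+4+3=23 → 52/75 = 0.69333
  6: TP=89, FP=2+3+2+10+5=22 → 89/111 = 0.80180
  7: TP=37, FP=2+4+3+3+7=19 → 37/56 = 0.66071
  8: TP=36, FP=5+4+2+2+4=17 → 36/53 = 0.67925
  9: TP=35, FP=6+2+2+4+2=16 → 35/51 = 0.68627
Macro-precision = mean = (0.73333 + 0.69333 + 0.80180 + 0.66071 + 0.67925 + 0.68627) / 6 = 0.7091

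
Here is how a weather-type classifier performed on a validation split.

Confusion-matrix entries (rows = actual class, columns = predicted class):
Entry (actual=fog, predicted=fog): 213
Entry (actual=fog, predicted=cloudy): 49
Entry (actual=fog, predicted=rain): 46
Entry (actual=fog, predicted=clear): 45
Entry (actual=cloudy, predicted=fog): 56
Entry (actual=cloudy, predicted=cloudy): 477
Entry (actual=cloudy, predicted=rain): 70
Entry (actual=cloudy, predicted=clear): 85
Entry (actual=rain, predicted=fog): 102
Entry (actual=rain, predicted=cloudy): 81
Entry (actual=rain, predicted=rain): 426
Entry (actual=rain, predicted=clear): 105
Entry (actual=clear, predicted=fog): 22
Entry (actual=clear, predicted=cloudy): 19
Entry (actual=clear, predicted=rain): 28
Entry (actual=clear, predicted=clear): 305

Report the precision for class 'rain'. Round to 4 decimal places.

0.7474

One-vs-rest for 'rain': TP = diagonal; FP = other classes predicted 'rain'; FN = 'rain' predicted as other.
precision = TP/(TP+FP).
rain: TP=426, FP=46+70+28=144 → 426/570 = 0.74737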